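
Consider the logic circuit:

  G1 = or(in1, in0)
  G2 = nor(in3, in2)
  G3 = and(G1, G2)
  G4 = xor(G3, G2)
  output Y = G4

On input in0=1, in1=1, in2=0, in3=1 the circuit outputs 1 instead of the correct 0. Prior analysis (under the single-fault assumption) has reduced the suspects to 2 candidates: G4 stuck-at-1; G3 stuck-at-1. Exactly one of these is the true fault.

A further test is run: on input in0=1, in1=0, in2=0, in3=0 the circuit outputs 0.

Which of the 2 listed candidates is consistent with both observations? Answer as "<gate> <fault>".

Evaluate each candidate on input in0=1, in1=0, in2=0, in3=0:
  G4 stuck-at-1: G1=1, G2=1, G3=1, G4=1 [stuck-at-1] → 1 — eliminated
  G3 stuck-at-1: G1=1, G2=1, G3=1 [stuck-at-1], G4=0 → 0 — matches
Only G3 stuck-at-1 reproduces the observed 0.

G3 stuck-at-1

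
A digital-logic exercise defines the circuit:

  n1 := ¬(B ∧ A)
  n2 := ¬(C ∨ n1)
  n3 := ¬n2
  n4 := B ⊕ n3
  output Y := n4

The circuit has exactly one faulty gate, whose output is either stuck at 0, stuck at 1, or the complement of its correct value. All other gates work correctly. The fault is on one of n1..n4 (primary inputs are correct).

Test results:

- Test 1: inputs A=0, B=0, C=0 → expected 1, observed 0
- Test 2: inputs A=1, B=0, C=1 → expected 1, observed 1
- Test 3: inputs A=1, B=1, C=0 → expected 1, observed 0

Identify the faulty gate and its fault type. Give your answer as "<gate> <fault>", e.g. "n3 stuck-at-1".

Fault-free values for test 1 (A=0, B=0, C=0): n1=1, n2=0, n3=1, n4=1, giving Y=1. Observed 0.
Test 1: faults giving observed 0 are {n1 stuck-at-0, n1 inverted output, n2 stuck-at-1, n2 inverted output, n3 stuck-at-0, n3 inverted output, n4 stuck-at-0, n4 inverted output}.
Test 2 (A=1, B=0, C=1): fault-free n1=1, n2=0, n3=1, n4=1 → 1; observed 1. Eliminates n2 stuck-at-1, n2 inverted output, n3 stuck-at-0, n3 inverted output, n4 stuck-at-0, n4 inverted output.
Test 3 (A=1, B=1, C=0): fault-free n1=0, n2=1, n3=0, n4=1 → 1; observed 0. Eliminates n1 stuck-at-0.
Only n1 inverted output is consistent with every test.

n1 inverted output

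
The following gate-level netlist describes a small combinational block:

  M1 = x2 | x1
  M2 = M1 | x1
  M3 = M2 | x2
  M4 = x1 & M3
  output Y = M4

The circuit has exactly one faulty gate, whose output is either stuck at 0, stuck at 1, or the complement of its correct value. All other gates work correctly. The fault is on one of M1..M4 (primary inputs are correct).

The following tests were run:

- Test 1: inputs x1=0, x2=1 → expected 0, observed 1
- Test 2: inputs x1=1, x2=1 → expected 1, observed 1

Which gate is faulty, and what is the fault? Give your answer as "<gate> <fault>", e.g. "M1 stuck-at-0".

Fault-free values for test 1 (x1=0, x2=1): M1=1, M2=1, M3=1, M4=0, giving Y=0. Observed 1.
Test 1: faults giving observed 1 are {M4 stuck-at-1, M4 inverted output}.
Test 2 (x1=1, x2=1): fault-free M1=1, M2=1, M3=1, M4=1 → 1; observed 1. Eliminates M4 inverted output.
Only M4 stuck-at-1 is consistent with every test.

M4 stuck-at-1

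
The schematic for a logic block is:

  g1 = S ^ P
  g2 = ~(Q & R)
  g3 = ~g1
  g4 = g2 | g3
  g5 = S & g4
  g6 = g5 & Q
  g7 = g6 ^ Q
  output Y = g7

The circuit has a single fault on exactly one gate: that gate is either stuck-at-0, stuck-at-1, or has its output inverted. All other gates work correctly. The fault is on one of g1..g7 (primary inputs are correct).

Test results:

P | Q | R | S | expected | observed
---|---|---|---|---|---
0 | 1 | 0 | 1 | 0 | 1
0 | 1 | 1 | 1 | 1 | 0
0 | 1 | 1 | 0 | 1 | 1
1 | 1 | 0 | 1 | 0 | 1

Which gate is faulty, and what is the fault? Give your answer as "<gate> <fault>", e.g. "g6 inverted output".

g4 inverted output

Fault-free values for test 1 (P=0, Q=1, R=0, S=1): g1=1, g2=1, g3=0, g4=1, g5=1, g6=1, g7=0, giving Y=0. Observed 1.
Test 1: faults giving observed 1 are {g2 stuck-at-0, g2 inverted output, g4 stuck-at-0, g4 inverted output, g5 stuck-at-0, g5 inverted output, g6 stuck-at-0, g6 inverted output, g7 stuck-at-1, g7 inverted output}.
Test 2 (P=0, Q=1, R=1, S=1): fault-free g1=1, g2=0, g3=0, g4=0, g5=0, g6=0, g7=1 → 1; observed 0. Eliminates g2 stuck-at-0, g4 stuck-at-0, g5 stuck-at-0, g6 stuck-at-0, g7 stuck-at-1.
Test 3 (P=0, Q=1, R=1, S=0): fault-free g1=0, g2=0, g3=1, g4=1, g5=0, g6=0, g7=1 → 1; observed 1. Eliminates g5 inverted output, g6 inverted output, g7 inverted output.
Test 4 (P=1, Q=1, R=0, S=1): fault-free g1=0, g2=1, g3=1, g4=1, g5=1, g6=1, g7=0 → 0; observed 1. Eliminates g2 inverted output.
Only g4 inverted output is consistent with every test.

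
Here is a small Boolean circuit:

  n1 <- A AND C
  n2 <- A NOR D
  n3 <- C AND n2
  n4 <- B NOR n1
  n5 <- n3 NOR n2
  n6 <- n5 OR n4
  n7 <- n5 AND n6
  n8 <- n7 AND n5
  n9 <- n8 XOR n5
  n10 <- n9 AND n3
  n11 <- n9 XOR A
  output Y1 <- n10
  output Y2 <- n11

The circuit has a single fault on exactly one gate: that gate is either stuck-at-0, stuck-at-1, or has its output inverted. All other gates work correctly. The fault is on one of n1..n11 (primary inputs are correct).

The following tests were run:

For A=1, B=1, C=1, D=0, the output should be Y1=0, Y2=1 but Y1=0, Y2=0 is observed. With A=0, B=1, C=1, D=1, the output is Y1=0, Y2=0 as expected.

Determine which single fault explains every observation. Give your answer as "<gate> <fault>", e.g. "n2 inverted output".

Fault-free values for test 1 (A=1, B=1, C=1, D=0): n1=1, n2=0, n3=0, n4=0, n5=1, n6=1, n7=1, n8=1, n9=0, n10=0, n11=1, giving Y1=0, Y2=1. Observed Y1=0, Y2=0.
Test 1: faults giving observed Y1=0, Y2=0 are {n6 stuck-at-0, n6 inverted output, n7 stuck-at-0, n7 inverted output, n8 stuck-at-0, n8 inverted output, n9 stuck-at-1, n9 inverted output, n11 stuck-at-0, n11 inverted output}.
Test 2 (A=0, B=1, C=1, D=1): fault-free n1=0, n2=0, n3=0, n4=0, n5=1, n6=1, n7=1, n8=1, n9=0, n10=0, n11=0 → Y1=0, Y2=0; observed Y1=0, Y2=0. Eliminates n6 stuck-at-0, n6 inverted output, n7 stuck-at-0, n7 inverted output, n8 stuck-at-0, n8 inverted output, n9 stuck-at-1, n9 inverted output, n11 inverted output.
Only n11 stuck-at-0 is consistent with every test.

n11 stuck-at-0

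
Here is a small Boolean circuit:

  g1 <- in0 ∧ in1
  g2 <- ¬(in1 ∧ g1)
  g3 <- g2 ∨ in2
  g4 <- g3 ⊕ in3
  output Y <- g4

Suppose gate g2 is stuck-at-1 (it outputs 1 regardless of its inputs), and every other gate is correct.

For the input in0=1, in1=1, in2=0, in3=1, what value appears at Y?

Propagate with g2 forced: g1=1, g2=1 [stuck-at-1], g3=1, g4=0.
So Y = 0. (Without the fault it would be 1.)

0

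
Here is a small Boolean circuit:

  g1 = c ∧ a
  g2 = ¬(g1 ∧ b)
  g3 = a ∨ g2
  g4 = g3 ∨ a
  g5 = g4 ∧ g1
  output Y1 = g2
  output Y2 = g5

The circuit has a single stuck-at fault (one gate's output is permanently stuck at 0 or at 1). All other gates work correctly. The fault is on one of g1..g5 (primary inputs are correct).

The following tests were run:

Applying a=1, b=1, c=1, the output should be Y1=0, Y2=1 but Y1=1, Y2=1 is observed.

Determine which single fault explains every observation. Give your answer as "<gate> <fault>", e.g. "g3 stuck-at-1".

g2 stuck-at-1

Fault-free values for test 1 (a=1, b=1, c=1): g1=1, g2=0, g3=1, g4=1, g5=1, giving Y1=0, Y2=1. Observed Y1=1, Y2=1.
Test 1: faults giving observed Y1=1, Y2=1 are {g2 stuck-at-1}.
Only g2 stuck-at-1 is consistent with every test.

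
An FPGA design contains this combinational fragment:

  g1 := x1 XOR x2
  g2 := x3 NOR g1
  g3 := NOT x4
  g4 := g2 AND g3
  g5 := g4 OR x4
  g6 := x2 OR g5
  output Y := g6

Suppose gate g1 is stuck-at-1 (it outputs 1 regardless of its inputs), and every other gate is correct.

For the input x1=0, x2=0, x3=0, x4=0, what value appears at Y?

0

Propagate with g1 forced: g1=1 [stuck-at-1], g2=0, g3=1, g4=0, g5=0, g6=0.
So Y = 0. (Without the fault it would be 1.)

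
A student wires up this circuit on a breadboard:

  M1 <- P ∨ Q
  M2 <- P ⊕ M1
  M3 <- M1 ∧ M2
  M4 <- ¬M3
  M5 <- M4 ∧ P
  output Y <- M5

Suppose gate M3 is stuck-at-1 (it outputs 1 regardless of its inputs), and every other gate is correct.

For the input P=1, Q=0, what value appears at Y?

Propagate with M3 forced: M1=1, M2=0, M3=1 [stuck-at-1], M4=0, M5=0.
So Y = 0. (Without the fault it would be 1.)

0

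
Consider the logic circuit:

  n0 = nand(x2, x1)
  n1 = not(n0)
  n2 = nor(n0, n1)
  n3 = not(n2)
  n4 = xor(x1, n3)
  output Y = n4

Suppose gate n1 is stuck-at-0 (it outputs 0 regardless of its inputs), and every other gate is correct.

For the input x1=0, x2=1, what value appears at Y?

1

Propagate with n1 forced: n0=1, n1=0 [stuck-at-0], n2=0, n3=1, n4=1.
So Y = 1. (Same as the fault-free value — the fault is masked on this input.)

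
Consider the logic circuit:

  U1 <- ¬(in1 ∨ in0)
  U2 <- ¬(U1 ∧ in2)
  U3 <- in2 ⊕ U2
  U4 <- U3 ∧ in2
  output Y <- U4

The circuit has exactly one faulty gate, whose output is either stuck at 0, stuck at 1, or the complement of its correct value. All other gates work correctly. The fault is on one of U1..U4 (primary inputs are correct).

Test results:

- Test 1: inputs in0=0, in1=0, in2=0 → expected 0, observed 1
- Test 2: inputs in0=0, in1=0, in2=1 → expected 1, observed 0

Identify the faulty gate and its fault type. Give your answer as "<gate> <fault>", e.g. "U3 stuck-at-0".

U4 inverted output

Fault-free values for test 1 (in0=0, in1=0, in2=0): U1=1, U2=1, U3=1, U4=0, giving Y=0. Observed 1.
Test 1: faults giving observed 1 are {U4 stuck-at-1, U4 inverted output}.
Test 2 (in0=0, in1=0, in2=1): fault-free U1=1, U2=0, U3=1, U4=1 → 1; observed 0. Eliminates U4 stuck-at-1.
Only U4 inverted output is consistent with every test.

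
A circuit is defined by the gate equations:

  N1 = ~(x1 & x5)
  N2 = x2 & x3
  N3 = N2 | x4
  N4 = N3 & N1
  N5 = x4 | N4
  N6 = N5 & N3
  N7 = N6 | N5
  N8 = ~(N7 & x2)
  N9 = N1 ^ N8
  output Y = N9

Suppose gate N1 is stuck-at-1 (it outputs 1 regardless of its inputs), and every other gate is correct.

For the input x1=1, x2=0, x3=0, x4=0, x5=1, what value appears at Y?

Propagate with N1 forced: N1=1 [stuck-at-1], N2=0, N3=0, N4=0, N5=0, N6=0, N7=0, N8=1, N9=0.
So Y = 0. (Without the fault it would be 1.)

0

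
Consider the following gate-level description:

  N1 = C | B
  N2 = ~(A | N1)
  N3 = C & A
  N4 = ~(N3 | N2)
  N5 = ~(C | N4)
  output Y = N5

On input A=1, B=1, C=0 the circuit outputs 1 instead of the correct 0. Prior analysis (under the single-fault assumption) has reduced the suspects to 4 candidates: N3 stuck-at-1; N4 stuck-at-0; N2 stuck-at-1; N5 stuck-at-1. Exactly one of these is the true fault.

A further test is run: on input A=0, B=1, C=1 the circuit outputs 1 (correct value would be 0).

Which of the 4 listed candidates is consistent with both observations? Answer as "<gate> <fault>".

N5 stuck-at-1

Evaluate each candidate on input A=0, B=1, C=1:
  N3 stuck-at-1: N1=1, N2=0, N3=1 [stuck-at-1], N4=0, N5=0 → 0 — eliminated
  N4 stuck-at-0: N1=1, N2=0, N3=0, N4=0 [stuck-at-0], N5=0 → 0 — eliminated
  N2 stuck-at-1: N1=1, N2=1 [stuck-at-1], N3=0, N4=0, N5=0 → 0 — eliminated
  N5 stuck-at-1: N1=1, N2=0, N3=0, N4=1, N5=1 [stuck-at-1] → 1 — matches
Only N5 stuck-at-1 reproduces the observed 1.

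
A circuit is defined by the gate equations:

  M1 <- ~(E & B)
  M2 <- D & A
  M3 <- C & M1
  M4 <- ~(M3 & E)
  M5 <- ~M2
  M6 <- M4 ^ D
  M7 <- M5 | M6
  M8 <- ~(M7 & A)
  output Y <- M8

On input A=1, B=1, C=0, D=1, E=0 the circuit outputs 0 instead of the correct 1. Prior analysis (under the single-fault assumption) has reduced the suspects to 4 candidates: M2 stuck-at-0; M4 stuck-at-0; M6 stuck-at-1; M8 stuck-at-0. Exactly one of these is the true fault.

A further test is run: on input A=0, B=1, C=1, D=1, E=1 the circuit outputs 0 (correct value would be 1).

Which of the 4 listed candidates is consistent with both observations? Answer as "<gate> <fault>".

Evaluate each candidate on input A=0, B=1, C=1, D=1, E=1:
  M2 stuck-at-0: M1=0, M2=0 [stuck-at-0], M3=0, M4=1, M5=1, M6=0, M7=1, M8=1 → 1 — eliminated
  M4 stuck-at-0: M1=0, M2=0, M3=0, M4=0 [stuck-at-0], M5=1, M6=1, M7=1, M8=1 → 1 — eliminated
  M6 stuck-at-1: M1=0, M2=0, M3=0, M4=1, M5=1, M6=1 [stuck-at-1], M7=1, M8=1 → 1 — eliminated
  M8 stuck-at-0: M1=0, M2=0, M3=0, M4=1, M5=1, M6=0, M7=1, M8=0 [stuck-at-0] → 0 — matches
Only M8 stuck-at-0 reproduces the observed 0.

M8 stuck-at-0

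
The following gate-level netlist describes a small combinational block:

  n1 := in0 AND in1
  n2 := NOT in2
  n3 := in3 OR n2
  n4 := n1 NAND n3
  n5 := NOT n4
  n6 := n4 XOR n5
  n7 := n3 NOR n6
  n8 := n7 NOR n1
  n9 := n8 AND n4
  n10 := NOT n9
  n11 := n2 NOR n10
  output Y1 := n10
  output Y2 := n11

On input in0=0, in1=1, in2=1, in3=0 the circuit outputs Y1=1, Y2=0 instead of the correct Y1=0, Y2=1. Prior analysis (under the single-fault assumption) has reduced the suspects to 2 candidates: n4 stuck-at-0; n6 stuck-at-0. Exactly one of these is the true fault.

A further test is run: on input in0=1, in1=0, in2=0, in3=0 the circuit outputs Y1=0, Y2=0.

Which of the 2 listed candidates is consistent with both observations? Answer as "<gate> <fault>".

n6 stuck-at-0

Evaluate each candidate on input in0=1, in1=0, in2=0, in3=0:
  n4 stuck-at-0: n1=0, n2=1, n3=1, n4=0 [stuck-at-0], n5=1, n6=1, n7=0, n8=1, n9=0, n10=1, n11=0 → Y1=1, Y2=0 — eliminated
  n6 stuck-at-0: n1=0, n2=1, n3=1, n4=1, n5=0, n6=0 [stuck-at-0], n7=0, n8=1, n9=1, n10=0, n11=0 → Y1=0, Y2=0 — matches
Only n6 stuck-at-0 reproduces the observed Y1=0, Y2=0.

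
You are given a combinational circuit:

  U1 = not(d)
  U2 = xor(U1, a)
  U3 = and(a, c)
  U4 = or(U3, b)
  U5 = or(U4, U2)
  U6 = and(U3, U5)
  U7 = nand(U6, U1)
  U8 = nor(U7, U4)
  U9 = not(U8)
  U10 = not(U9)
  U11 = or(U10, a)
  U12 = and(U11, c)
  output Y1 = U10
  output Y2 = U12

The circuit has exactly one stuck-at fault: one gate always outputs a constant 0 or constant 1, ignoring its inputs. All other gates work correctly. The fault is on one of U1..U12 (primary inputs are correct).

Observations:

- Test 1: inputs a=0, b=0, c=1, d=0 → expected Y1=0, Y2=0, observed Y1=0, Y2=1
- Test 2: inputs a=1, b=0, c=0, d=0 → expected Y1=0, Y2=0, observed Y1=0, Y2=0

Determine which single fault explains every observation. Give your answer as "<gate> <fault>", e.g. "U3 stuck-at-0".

Fault-free values for test 1 (a=0, b=0, c=1, d=0): U1=1, U2=1, U3=0, U4=0, U5=1, U6=0, U7=1, U8=0, U9=1, U10=0, U11=0, U12=0, giving Y1=0, Y2=0. Observed Y1=0, Y2=1.
Test 1: faults giving observed Y1=0, Y2=1 are {U11 stuck-at-1, U12 stuck-at-1}.
Test 2 (a=1, b=0, c=0, d=0): fault-free U1=1, U2=0, U3=0, U4=0, U5=0, U6=0, U7=1, U8=0, U9=1, U10=0, U11=1, U12=0 → Y1=0, Y2=0; observed Y1=0, Y2=0. Eliminates U12 stuck-at-1.
Only U11 stuck-at-1 is consistent with every test.

U11 stuck-at-1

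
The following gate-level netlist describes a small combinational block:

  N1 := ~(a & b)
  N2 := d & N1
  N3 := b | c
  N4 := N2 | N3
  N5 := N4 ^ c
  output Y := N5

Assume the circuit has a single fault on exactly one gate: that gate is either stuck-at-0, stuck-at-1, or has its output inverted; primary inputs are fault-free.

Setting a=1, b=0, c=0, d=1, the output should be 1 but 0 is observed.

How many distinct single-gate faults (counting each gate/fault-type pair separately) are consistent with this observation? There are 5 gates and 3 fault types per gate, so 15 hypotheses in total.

8

Fault-free: N1=1, N2=1, N3=0, N4=1, N5=1 → 1. Observed 0.
  N1: stuck-at-0, inverted output ✓; others ✗
  N2: stuck-at-0, inverted output ✓; others ✗
  N3: none of the 3 fault types match ✗
  N4: stuck-at-0, inverted output ✓; others ✗
  N5: stuck-at-0, inverted output ✓; others ✗
Consistent faults: {N1 stuck-at-0, N1 inverted output, N2 stuck-at-0, N2 inverted output, N4 stuck-at-0, N4 inverted output, N5 stuck-at-0, N5 inverted output} — 8 in all.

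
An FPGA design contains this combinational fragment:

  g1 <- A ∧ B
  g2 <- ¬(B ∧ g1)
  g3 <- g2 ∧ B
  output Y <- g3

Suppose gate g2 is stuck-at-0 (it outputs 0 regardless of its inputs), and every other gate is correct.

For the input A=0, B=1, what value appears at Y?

Propagate with g2 forced: g1=0, g2=0 [stuck-at-0], g3=0.
So Y = 0. (Without the fault it would be 1.)

0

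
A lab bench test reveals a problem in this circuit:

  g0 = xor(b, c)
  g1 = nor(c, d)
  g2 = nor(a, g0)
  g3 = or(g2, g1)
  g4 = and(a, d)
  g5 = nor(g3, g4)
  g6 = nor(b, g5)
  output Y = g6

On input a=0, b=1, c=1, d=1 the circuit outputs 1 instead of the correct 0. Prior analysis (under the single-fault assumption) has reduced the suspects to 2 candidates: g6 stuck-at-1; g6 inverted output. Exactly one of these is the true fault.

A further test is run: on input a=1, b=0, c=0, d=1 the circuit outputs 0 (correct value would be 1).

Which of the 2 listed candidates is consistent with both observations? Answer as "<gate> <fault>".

Evaluate each candidate on input a=1, b=0, c=0, d=1:
  g6 stuck-at-1: g0=0, g1=0, g2=0, g3=0, g4=1, g5=0, g6=1 [stuck-at-1] → 1 — eliminated
  g6 inverted output: g0=0, g1=0, g2=0, g3=0, g4=1, g5=0, g6=0 [inverted output] → 0 — matches
Only g6 inverted output reproduces the observed 0.

g6 inverted output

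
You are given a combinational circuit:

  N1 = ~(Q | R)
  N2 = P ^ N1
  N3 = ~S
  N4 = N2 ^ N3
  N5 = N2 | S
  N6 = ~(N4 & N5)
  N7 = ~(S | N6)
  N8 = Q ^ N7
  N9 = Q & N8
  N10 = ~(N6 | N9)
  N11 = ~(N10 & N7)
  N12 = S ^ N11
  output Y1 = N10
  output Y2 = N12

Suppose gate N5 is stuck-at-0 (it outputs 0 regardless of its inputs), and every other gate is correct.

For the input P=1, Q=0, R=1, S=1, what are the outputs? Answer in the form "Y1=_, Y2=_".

Propagate with N5 forced: N1=0, N2=1, N3=0, N4=1, N5=0 [stuck-at-0], N6=1, N7=0, N8=0, N9=0, N10=0, N11=1, N12=0.
So the outputs are Y1=0, Y2=0. (Without the fault they would be Y1=1, Y2=0.)

Y1=0, Y2=0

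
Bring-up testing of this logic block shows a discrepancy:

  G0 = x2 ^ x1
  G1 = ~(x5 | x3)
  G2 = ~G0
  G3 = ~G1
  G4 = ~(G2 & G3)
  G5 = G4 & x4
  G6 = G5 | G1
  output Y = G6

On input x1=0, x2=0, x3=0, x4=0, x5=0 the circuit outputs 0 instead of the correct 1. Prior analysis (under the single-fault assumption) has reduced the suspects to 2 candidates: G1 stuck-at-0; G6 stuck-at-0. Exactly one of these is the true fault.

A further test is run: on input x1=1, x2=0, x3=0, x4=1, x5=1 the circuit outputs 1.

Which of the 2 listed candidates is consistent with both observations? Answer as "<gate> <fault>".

G1 stuck-at-0

Evaluate each candidate on input x1=1, x2=0, x3=0, x4=1, x5=1:
  G1 stuck-at-0: G0=1, G1=0 [stuck-at-0], G2=0, G3=1, G4=1, G5=1, G6=1 → 1 — matches
  G6 stuck-at-0: G0=1, G1=0, G2=0, G3=1, G4=1, G5=1, G6=0 [stuck-at-0] → 0 — eliminated
Only G1 stuck-at-0 reproduces the observed 1.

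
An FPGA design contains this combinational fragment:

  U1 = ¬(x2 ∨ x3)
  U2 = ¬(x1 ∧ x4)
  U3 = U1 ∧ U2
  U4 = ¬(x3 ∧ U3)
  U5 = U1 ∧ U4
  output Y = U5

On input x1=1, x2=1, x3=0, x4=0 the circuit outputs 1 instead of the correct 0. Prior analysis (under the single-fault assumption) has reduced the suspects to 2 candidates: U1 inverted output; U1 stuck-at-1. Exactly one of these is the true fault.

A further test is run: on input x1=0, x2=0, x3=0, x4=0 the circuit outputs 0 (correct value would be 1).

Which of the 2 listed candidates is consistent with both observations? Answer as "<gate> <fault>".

Evaluate each candidate on input x1=0, x2=0, x3=0, x4=0:
  U1 inverted output: U1=0 [inverted output], U2=1, U3=0, U4=1, U5=0 → 0 — matches
  U1 stuck-at-1: U1=1 [stuck-at-1], U2=1, U3=1, U4=1, U5=1 → 1 — eliminated
Only U1 inverted output reproduces the observed 0.

U1 inverted output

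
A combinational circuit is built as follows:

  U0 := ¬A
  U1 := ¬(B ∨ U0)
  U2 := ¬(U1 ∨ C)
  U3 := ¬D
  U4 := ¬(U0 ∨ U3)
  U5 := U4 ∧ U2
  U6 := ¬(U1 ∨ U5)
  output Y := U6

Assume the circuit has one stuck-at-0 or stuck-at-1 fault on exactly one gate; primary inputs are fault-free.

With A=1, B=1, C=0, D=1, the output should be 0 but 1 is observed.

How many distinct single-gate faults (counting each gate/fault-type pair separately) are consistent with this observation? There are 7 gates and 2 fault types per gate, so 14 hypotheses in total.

Fault-free: U0=0, U1=0, U2=1, U3=0, U4=1, U5=1, U6=0 → 0. Observed 1.
  U0 stuck-at-0: output 0 ✗
  U0 stuck-at-1: output 1 ✓
  U1 stuck-at-0: output 0 ✗
  U1 stuck-at-1: output 0 ✗
  U2 stuck-at-0: output 1 ✓
  U2 stuck-at-1: output 0 ✗
  U3 stuck-at-0: output 0 ✗
  U3 stuck-at-1: output 1 ✓
  U4 stuck-at-0: output 1 ✓
  U4 stuck-at-1: output 0 ✗
  U5 stuck-at-0: output 1 ✓
  U5 stuck-at-1: output 0 ✗
  U6 stuck-at-0: output 0 ✗
  U6 stuck-at-1: output 1 ✓
Consistent faults: {U0 stuck-at-1, U2 stuck-at-0, U3 stuck-at-1, U4 stuck-at-0, U5 stuck-at-0, U6 stuck-at-1} — 6 in all.

6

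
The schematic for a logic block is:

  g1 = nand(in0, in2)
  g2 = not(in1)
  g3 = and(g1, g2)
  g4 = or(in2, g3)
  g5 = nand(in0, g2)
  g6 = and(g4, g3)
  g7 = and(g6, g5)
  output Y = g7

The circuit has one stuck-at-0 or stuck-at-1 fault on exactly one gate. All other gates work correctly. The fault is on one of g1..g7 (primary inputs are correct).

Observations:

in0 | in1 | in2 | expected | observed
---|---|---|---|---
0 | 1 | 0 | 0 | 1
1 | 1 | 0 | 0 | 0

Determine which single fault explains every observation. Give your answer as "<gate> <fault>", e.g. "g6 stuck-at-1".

Fault-free values for test 1 (in0=0, in1=1, in2=0): g1=1, g2=0, g3=0, g4=0, g5=1, g6=0, g7=0, giving Y=0. Observed 1.
Test 1: faults giving observed 1 are {g2 stuck-at-1, g3 stuck-at-1, g6 stuck-at-1, g7 stuck-at-1}.
Test 2 (in0=1, in1=1, in2=0): fault-free g1=1, g2=0, g3=0, g4=0, g5=1, g6=0, g7=0 → 0; observed 0. Eliminates g3 stuck-at-1, g6 stuck-at-1, g7 stuck-at-1.
Only g2 stuck-at-1 is consistent with every test.

g2 stuck-at-1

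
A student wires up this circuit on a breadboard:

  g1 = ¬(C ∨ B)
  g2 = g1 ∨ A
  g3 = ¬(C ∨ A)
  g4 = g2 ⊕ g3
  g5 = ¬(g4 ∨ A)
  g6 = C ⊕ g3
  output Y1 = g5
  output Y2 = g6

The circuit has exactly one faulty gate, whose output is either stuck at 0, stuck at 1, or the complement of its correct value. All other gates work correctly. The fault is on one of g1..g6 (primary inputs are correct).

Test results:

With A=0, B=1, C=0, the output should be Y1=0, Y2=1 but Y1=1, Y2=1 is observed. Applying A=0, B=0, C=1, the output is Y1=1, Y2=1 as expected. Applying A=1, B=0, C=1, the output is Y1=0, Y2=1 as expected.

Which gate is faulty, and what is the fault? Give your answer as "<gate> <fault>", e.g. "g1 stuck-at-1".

Fault-free values for test 1 (A=0, B=1, C=0): g1=0, g2=0, g3=1, g4=1, g5=0, g6=1, giving Y1=0, Y2=1. Observed Y1=1, Y2=1.
Test 1: faults giving observed Y1=1, Y2=1 are {g1 stuck-at-1, g1 inverted output, g2 stuck-at-1, g2 inverted output, g4 stuck-at-0, g4 inverted output, g5 stuck-at-1, g5 inverted output}.
Test 2 (A=0, B=0, C=1): fault-free g1=0, g2=0, g3=0, g4=0, g5=1, g6=1 → Y1=1, Y2=1; observed Y1=1, Y2=1. Eliminates g1 stuck-at-1, g1 inverted output, g2 stuck-at-1, g2 inverted output, g4 inverted output, g5 inverted output.
Test 3 (A=1, B=0, C=1): fault-free g1=0, g2=1, g3=0, g4=1, g5=0, g6=1 → Y1=0, Y2=1; observed Y1=0, Y2=1. Eliminates g5 stuck-at-1.
Only g4 stuck-at-0 is consistent with every test.

g4 stuck-at-0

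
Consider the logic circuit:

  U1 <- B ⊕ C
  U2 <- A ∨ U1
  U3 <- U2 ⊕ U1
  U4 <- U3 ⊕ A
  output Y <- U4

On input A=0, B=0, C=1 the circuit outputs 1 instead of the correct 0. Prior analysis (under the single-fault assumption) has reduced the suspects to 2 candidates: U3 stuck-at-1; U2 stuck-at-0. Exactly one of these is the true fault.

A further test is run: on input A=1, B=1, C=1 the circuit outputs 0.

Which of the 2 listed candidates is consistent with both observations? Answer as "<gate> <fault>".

U3 stuck-at-1

Evaluate each candidate on input A=1, B=1, C=1:
  U3 stuck-at-1: U1=0, U2=1, U3=1 [stuck-at-1], U4=0 → 0 — matches
  U2 stuck-at-0: U1=0, U2=0 [stuck-at-0], U3=0, U4=1 → 1 — eliminated
Only U3 stuck-at-1 reproduces the observed 0.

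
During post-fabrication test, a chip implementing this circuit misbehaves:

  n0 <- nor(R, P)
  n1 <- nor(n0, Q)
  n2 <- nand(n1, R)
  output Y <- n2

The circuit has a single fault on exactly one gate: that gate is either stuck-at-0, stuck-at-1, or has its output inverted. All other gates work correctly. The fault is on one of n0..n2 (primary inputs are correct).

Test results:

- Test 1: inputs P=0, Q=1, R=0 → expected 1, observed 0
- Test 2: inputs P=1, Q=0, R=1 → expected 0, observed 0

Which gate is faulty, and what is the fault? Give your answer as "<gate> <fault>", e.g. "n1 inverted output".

Fault-free values for test 1 (P=0, Q=1, R=0): n0=1, n1=0, n2=1, giving Y=1. Observed 0.
Test 1: faults giving observed 0 are {n2 stuck-at-0, n2 inverted output}.
Test 2 (P=1, Q=0, R=1): fault-free n0=0, n1=1, n2=0 → 0; observed 0. Eliminates n2 inverted output.
Only n2 stuck-at-0 is consistent with every test.

n2 stuck-at-0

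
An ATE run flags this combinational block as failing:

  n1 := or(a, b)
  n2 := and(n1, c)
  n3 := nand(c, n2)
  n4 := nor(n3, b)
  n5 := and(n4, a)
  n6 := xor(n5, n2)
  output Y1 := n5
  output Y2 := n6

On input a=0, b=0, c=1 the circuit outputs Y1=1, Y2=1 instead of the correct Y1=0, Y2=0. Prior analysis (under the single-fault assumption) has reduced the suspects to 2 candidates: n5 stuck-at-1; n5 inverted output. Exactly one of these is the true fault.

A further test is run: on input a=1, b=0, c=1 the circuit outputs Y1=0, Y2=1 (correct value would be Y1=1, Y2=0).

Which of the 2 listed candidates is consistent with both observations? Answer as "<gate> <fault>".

Evaluate each candidate on input a=1, b=0, c=1:
  n5 stuck-at-1: n1=1, n2=1, n3=0, n4=1, n5=1 [stuck-at-1], n6=0 → Y1=1, Y2=0 — eliminated
  n5 inverted output: n1=1, n2=1, n3=0, n4=1, n5=0 [inverted output], n6=1 → Y1=0, Y2=1 — matches
Only n5 inverted output reproduces the observed Y1=0, Y2=1.

n5 inverted output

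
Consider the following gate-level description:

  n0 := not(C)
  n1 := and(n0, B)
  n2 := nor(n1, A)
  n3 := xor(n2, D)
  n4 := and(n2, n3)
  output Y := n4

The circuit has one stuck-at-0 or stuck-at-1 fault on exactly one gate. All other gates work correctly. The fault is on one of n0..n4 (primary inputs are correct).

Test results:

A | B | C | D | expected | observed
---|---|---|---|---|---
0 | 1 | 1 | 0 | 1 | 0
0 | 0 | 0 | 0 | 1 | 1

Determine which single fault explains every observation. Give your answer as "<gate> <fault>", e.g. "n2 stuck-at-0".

Fault-free values for test 1 (A=0, B=1, C=1, D=0): n0=0, n1=0, n2=1, n3=1, n4=1, giving Y=1. Observed 0.
Test 1: faults giving observed 0 are {n0 stuck-at-1, n1 stuck-at-1, n2 stuck-at-0, n3 stuck-at-0, n4 stuck-at-0}.
Test 2 (A=0, B=0, C=0, D=0): fault-free n0=1, n1=0, n2=1, n3=1, n4=1 → 1; observed 1. Eliminates n1 stuck-at-1, n2 stuck-at-0, n3 stuck-at-0, n4 stuck-at-0.
Only n0 stuck-at-1 is consistent with every test.

n0 stuck-at-1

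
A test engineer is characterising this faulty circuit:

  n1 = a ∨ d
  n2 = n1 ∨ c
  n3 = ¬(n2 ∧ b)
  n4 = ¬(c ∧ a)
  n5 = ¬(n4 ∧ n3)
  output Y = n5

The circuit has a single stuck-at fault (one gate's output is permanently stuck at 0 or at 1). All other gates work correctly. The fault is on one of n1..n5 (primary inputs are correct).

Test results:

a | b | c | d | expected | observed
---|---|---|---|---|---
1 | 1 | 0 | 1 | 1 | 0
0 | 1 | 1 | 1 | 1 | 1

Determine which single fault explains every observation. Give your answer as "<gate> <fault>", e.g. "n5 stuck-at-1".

n1 stuck-at-0

Fault-free values for test 1 (a=1, b=1, c=0, d=1): n1=1, n2=1, n3=0, n4=1, n5=1, giving Y=1. Observed 0.
Test 1: faults giving observed 0 are {n1 stuck-at-0, n2 stuck-at-0, n3 stuck-at-1, n5 stuck-at-0}.
Test 2 (a=0, b=1, c=1, d=1): fault-free n1=1, n2=1, n3=0, n4=1, n5=1 → 1; observed 1. Eliminates n2 stuck-at-0, n3 stuck-at-1, n5 stuck-at-0.
Only n1 stuck-at-0 is consistent with every test.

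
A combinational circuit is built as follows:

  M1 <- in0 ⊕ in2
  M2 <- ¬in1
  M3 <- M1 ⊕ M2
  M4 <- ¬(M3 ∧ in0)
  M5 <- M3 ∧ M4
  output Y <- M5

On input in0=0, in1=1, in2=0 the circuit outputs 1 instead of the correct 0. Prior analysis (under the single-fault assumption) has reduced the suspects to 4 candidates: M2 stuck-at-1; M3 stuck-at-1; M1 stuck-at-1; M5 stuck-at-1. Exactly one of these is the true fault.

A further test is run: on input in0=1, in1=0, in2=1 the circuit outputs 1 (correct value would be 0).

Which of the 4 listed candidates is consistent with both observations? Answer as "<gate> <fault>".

Evaluate each candidate on input in0=1, in1=0, in2=1:
  M2 stuck-at-1: M1=0, M2=1 [stuck-at-1], M3=1, M4=0, M5=0 → 0 — eliminated
  M3 stuck-at-1: M1=0, M2=1, M3=1 [stuck-at-1], M4=0, M5=0 → 0 — eliminated
  M1 stuck-at-1: M1=1 [stuck-at-1], M2=1, M3=0, M4=1, M5=0 → 0 — eliminated
  M5 stuck-at-1: M1=0, M2=1, M3=1, M4=0, M5=1 [stuck-at-1] → 1 — matches
Only M5 stuck-at-1 reproduces the observed 1.

M5 stuck-at-1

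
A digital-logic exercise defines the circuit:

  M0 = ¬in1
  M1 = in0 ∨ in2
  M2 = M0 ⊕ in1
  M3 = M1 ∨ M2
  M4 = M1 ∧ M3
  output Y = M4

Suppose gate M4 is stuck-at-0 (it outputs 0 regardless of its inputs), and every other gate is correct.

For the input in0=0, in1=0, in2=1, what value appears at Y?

Propagate with M4 forced: M0=1, M1=1, M2=1, M3=1, M4=0 [stuck-at-0].
So Y = 0. (Without the fault it would be 1.)

0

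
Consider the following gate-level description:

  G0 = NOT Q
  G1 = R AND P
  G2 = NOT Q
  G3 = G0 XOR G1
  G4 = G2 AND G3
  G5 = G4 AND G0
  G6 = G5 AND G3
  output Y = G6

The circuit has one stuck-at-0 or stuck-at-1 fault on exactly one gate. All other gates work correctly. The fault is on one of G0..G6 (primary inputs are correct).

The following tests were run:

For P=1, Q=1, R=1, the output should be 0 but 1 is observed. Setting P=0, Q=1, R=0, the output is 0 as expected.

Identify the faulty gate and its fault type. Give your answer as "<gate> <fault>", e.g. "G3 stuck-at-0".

Fault-free values for test 1 (P=1, Q=1, R=1): G0=0, G1=1, G2=0, G3=1, G4=0, G5=0, G6=0, giving Y=0. Observed 1.
Test 1: faults giving observed 1 are {G5 stuck-at-1, G6 stuck-at-1}.
Test 2 (P=0, Q=1, R=0): fault-free G0=0, G1=0, G2=0, G3=0, G4=0, G5=0, G6=0 → 0; observed 0. Eliminates G6 stuck-at-1.
Only G5 stuck-at-1 is consistent with every test.

G5 stuck-at-1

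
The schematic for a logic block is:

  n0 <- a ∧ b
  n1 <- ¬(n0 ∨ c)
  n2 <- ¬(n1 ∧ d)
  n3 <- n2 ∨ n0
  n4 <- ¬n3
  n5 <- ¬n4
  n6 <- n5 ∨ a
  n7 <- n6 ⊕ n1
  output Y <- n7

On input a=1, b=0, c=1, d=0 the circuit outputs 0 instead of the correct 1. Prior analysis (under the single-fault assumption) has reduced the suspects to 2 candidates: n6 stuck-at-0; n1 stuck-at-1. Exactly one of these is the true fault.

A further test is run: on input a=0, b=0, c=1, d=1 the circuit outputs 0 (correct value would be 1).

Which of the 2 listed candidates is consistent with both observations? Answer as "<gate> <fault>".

n6 stuck-at-0

Evaluate each candidate on input a=0, b=0, c=1, d=1:
  n6 stuck-at-0: n0=0, n1=0, n2=1, n3=1, n4=0, n5=1, n6=0 [stuck-at-0], n7=0 → 0 — matches
  n1 stuck-at-1: n0=0, n1=1 [stuck-at-1], n2=0, n3=0, n4=1, n5=0, n6=0, n7=1 → 1 — eliminated
Only n6 stuck-at-0 reproduces the observed 0.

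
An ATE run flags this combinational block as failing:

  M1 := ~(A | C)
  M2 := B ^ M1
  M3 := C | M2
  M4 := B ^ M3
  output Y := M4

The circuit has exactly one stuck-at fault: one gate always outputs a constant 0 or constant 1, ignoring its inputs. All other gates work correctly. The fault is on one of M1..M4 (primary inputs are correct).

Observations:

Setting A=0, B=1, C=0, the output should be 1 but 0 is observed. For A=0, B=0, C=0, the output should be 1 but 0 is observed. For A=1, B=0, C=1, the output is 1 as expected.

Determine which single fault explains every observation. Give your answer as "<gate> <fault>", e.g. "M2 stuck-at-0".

Fault-free values for test 1 (A=0, B=1, C=0): M1=1, M2=0, M3=0, M4=1, giving Y=1. Observed 0.
Test 1: faults giving observed 0 are {M1 stuck-at-0, M2 stuck-at-1, M3 stuck-at-1, M4 stuck-at-0}.
Test 2 (A=0, B=0, C=0): fault-free M1=1, M2=1, M3=1, M4=1 → 1; observed 0. Eliminates M2 stuck-at-1, M3 stuck-at-1.
Test 3 (A=1, B=0, C=1): fault-free M1=0, M2=0, M3=1, M4=1 → 1; observed 1. Eliminates M4 stuck-at-0.
Only M1 stuck-at-0 is consistent with every test.

M1 stuck-at-0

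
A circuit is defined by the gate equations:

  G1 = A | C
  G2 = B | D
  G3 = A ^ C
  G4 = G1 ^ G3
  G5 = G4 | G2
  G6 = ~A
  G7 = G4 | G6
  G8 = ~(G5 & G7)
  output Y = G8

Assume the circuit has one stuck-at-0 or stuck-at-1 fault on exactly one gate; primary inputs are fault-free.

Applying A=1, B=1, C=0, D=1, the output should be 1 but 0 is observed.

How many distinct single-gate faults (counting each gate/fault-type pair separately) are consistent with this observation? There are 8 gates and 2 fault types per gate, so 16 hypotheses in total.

Fault-free: G1=1, G2=1, G3=1, G4=0, G5=1, G6=0, G7=0, G8=1 → 1. Observed 0.
  G1: stuck-at-0 ✓; others ✗
  G2: none of the 2 fault types match ✗
  G3: stuck-at-0 ✓; others ✗
  G4: stuck-at-1 ✓; others ✗
  G5: none of the 2 fault types match ✗
  G6: stuck-at-1 ✓; others ✗
  G7: stuck-at-1 ✓; others ✗
  G8: stuck-at-0 ✓; others ✗
Consistent faults: {G1 stuck-at-0, G3 stuck-at-0, G4 stuck-at-1, G6 stuck-at-1, G7 stuck-at-1, G8 stuck-at-0} — 6 in all.

6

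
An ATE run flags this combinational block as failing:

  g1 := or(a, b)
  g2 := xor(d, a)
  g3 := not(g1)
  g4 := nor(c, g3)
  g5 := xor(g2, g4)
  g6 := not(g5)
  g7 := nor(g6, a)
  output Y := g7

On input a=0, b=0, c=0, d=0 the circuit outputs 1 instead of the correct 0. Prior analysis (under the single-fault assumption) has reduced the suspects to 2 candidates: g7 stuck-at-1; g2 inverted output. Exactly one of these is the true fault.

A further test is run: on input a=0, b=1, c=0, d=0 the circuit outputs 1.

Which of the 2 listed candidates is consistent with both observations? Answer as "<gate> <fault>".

g7 stuck-at-1

Evaluate each candidate on input a=0, b=1, c=0, d=0:
  g7 stuck-at-1: g1=1, g2=0, g3=0, g4=1, g5=1, g6=0, g7=1 [stuck-at-1] → 1 — matches
  g2 inverted output: g1=1, g2=1 [inverted output], g3=0, g4=1, g5=0, g6=1, g7=0 → 0 — eliminated
Only g7 stuck-at-1 reproduces the observed 1.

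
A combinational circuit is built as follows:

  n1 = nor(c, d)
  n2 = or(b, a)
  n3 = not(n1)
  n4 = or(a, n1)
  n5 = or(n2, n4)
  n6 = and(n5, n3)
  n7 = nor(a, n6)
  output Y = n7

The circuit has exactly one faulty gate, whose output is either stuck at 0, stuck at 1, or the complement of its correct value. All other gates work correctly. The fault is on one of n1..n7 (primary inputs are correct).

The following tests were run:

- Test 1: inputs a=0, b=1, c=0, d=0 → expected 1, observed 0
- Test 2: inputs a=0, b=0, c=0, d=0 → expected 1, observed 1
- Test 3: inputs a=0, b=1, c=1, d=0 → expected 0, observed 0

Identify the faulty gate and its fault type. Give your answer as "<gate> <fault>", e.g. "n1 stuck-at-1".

n1 stuck-at-0

Fault-free values for test 1 (a=0, b=1, c=0, d=0): n1=1, n2=1, n3=0, n4=1, n5=1, n6=0, n7=1, giving Y=1. Observed 0.
Test 1: faults giving observed 0 are {n1 stuck-at-0, n1 inverted output, n3 stuck-at-1, n3 inverted output, n6 stuck-at-1, n6 inverted output, n7 stuck-at-0, n7 inverted output}.
Test 2 (a=0, b=0, c=0, d=0): fault-free n1=1, n2=0, n3=0, n4=1, n5=1, n6=0, n7=1 → 1; observed 1. Eliminates n3 stuck-at-1, n3 inverted output, n6 stuck-at-1, n6 inverted output, n7 stuck-at-0, n7 inverted output.
Test 3 (a=0, b=1, c=1, d=0): fault-free n1=0, n2=1, n3=1, n4=0, n5=1, n6=1, n7=0 → 0; observed 0. Eliminates n1 inverted output.
Only n1 stuck-at-0 is consistent with every test.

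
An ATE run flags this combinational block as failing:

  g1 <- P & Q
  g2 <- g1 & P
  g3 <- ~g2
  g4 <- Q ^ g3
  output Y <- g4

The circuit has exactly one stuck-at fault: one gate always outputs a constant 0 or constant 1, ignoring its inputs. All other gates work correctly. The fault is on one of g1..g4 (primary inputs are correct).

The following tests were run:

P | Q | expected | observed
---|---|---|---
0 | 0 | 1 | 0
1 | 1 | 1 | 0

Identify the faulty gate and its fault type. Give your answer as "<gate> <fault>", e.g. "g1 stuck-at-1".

Fault-free values for test 1 (P=0, Q=0): g1=0, g2=0, g3=1, g4=1, giving Y=1. Observed 0.
Test 1: faults giving observed 0 are {g2 stuck-at-1, g3 stuck-at-0, g4 stuck-at-0}.
Test 2 (P=1, Q=1): fault-free g1=1, g2=1, g3=0, g4=1 → 1; observed 0. Eliminates g2 stuck-at-1, g3 stuck-at-0.
Only g4 stuck-at-0 is consistent with every test.

g4 stuck-at-0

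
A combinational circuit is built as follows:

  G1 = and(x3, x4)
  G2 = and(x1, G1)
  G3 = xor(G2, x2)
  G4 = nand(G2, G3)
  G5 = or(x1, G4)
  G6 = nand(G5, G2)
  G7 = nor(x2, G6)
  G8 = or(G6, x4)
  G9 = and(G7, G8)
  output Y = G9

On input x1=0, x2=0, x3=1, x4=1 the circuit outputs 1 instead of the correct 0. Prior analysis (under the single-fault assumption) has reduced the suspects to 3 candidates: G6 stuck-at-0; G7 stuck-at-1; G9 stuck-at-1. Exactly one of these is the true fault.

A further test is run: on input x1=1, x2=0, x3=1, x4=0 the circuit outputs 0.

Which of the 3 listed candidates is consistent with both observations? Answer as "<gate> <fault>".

G6 stuck-at-0

Evaluate each candidate on input x1=1, x2=0, x3=1, x4=0:
  G6 stuck-at-0: G1=0, G2=0, G3=0, G4=1, G5=1, G6=0 [stuck-at-0], G7=1, G8=0, G9=0 → 0 — matches
  G7 stuck-at-1: G1=0, G2=0, G3=0, G4=1, G5=1, G6=1, G7=1 [stuck-at-1], G8=1, G9=1 → 1 — eliminated
  G9 stuck-at-1: G1=0, G2=0, G3=0, G4=1, G5=1, G6=1, G7=0, G8=1, G9=1 [stuck-at-1] → 1 — eliminated
Only G6 stuck-at-0 reproduces the observed 0.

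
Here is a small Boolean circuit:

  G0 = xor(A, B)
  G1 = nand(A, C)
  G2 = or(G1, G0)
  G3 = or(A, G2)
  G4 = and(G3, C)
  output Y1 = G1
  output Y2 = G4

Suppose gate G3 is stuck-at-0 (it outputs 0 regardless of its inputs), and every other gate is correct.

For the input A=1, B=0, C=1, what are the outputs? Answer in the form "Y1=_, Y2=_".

Y1=0, Y2=0

Propagate with G3 forced: G0=1, G1=0, G2=1, G3=0 [stuck-at-0], G4=0.
So the outputs are Y1=0, Y2=0. (Without the fault they would be Y1=0, Y2=1.)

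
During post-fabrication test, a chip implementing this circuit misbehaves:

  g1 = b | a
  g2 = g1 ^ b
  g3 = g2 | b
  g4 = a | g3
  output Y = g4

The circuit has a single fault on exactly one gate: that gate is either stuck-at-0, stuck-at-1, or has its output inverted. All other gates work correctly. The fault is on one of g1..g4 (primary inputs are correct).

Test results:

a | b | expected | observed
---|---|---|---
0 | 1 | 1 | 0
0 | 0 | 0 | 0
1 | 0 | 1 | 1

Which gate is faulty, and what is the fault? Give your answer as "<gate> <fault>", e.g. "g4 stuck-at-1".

g3 stuck-at-0

Fault-free values for test 1 (a=0, b=1): g1=1, g2=0, g3=1, g4=1, giving Y=1. Observed 0.
Test 1: faults giving observed 0 are {g3 stuck-at-0, g3 inverted output, g4 stuck-at-0, g4 inverted output}.
Test 2 (a=0, b=0): fault-free g1=0, g2=0, g3=0, g4=0 → 0; observed 0. Eliminates g3 inverted output, g4 inverted output.
Test 3 (a=1, b=0): fault-free g1=1, g2=1, g3=1, g4=1 → 1; observed 1. Eliminates g4 stuck-at-0.
Only g3 stuck-at-0 is consistent with every test.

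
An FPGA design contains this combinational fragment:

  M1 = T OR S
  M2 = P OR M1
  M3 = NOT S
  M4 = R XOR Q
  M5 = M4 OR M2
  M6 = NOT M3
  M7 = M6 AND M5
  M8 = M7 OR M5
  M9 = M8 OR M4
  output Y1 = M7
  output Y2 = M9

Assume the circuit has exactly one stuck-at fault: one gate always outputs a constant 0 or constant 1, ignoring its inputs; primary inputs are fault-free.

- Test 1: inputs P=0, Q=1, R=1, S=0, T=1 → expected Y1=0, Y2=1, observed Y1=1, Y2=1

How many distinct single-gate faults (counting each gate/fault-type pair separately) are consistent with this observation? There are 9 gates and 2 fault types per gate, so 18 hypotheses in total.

Fault-free: M1=1, M2=1, M3=1, M4=0, M5=1, M6=0, M7=0, M8=1, M9=1 → Y1=0, Y2=1. Observed Y1=1, Y2=1.
  M1: none of the 2 fault types match ✗
  M2: none of the 2 fault types match ✗
  M3: stuck-at-0 ✓; others ✗
  M4: none of the 2 fault types match ✗
  M5: none of the 2 fault types match ✗
  M6: stuck-at-1 ✓; others ✗
  M7: stuck-at-1 ✓; others ✗
  M8: none of the 2 fault types match ✗
  M9: none of the 2 fault types match ✗
Consistent faults: {M3 stuck-at-0, M6 stuck-at-1, M7 stuck-at-1} — 3 in all.

3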